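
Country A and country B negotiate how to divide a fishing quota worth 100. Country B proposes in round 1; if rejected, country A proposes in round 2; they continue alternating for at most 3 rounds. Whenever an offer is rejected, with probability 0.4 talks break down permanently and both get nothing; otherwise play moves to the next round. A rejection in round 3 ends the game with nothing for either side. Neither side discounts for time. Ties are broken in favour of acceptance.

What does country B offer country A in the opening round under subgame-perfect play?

By backward induction:
Round 3 (country B proposes): country A will accept anything ≥ 0, so country B offers 0 and keeps 100.
Round 2 (country A proposes): rejecting gives country B an expected 0.6 × 100 = 60. Country A offers 60 and keeps 100 − 60 = 40.
Round 1 (country B proposes): rejecting gives country A an expected 0.6 × 40 = 24. Country B offers 24 and keeps 100 − 24 = 76.

24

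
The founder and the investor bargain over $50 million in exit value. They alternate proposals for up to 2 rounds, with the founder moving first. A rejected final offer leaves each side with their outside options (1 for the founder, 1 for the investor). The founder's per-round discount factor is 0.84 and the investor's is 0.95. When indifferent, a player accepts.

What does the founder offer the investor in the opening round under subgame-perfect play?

46.55

Round 2 (the investor proposes): the founder gets 1 if talks fail, so the investor offers 1 and keeps 49.
Round 1 (the founder proposes): the investor can get 49 next round, worth 0.95 × 49 = 46.55 now, so the founder offers 46.55, keeping 3.45.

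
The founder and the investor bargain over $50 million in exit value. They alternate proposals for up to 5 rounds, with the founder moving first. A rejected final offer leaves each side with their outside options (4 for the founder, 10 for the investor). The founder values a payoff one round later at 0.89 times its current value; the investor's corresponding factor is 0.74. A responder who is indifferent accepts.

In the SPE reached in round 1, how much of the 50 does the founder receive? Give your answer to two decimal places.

Round 5 (the founder proposes): the investor gets 10 if talks fail, so the founder offers 10 and keeps 40.
Round 4 (the investor proposes): the founder can get 40 next round, worth 0.89 × 40 = 35.6 now, so the investor offers 35.6, keeping 14.4.
Round 3 (the founder proposes): the investor can get 14.4 next round, worth 0.74 × 14.4 = 10.656 now; the founder offers that and keeps 39.344.
Round 2 (the investor proposes): the founder can get 39.344 next round, worth 0.89 × 39.344 = 35.01616 now, so the investor offers 35.01616, keeping 14.98384.
Round 1 (the founder proposes): the investor can get 14.98384 next round, worth 0.74 × 14.98384 = 11.0880416 now; the founder offers that and keeps 38.9119584.

38.91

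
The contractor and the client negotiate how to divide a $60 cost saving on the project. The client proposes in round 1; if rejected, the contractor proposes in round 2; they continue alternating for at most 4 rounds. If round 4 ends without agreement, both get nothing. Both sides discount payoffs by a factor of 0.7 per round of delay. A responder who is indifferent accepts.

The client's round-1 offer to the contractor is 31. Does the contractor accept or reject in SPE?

Reject

Work out the contractor's continuation value if the offer is rejected.
Round 4 (the contractor proposes): the client will accept anything ≥ 0, so the contractor offers 0 and keeps 60.
Round 3 (the client proposes): the contractor can get 60 next round, worth 0.7 × 60 = 42 now, so the client offers 42, keeping 18.
Round 2 (the contractor proposes): the client can get 18 next round, worth 0.7 × 18 = 12.6 now, so the contractor offers 12.6, keeping 47.4.
So by rejecting in round 1, the contractor gets 47.4 next round, worth 0.7 × 47.4 = 33.18 now.
Offer 31 < 33.18, so the contractor rejects.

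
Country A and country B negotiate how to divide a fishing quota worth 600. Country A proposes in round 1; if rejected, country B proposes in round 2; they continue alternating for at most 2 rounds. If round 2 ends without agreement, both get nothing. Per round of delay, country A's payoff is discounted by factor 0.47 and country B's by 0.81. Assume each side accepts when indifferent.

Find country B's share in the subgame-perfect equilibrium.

486

By backward induction:
Round 2 (country B proposes): rejection yields 0 for country A; country B offers 0 and keeps 600.
Round 1 (country A proposes): country B can get 600 next round, worth 0.81 × 600 = 486 now; country A offers that and keeps 114.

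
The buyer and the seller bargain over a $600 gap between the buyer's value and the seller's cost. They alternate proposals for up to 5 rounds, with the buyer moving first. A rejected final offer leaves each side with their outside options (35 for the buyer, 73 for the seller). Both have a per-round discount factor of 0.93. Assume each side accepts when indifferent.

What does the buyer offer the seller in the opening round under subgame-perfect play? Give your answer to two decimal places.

127.45

Round 5 (the buyer proposes): the seller gets 73 if talks fail, so the buyer offers 73 and keeps 527.
Round 4 (the seller proposes): the buyer can get 527 next round, worth 0.93 × 527 = 490.11 now. The seller offers 490.11 and keeps 600 − 490.11 = 109.89.
Round 3 (the buyer proposes): the seller can get 109.89 next round, worth 0.93 × 109.89 = 102.1977 now; the buyer offers that and keeps 497.8023.
Round 2 (the seller proposes): the buyer can get 497.8023 next round, worth 0.93 × 497.8023 = 462.956139 now. The seller offers 462.956139 and keeps 600 − 462.956139 = 137.043861.
Round 1 (the buyer proposes): the seller can get 137.043861 next round, worth 0.93 × 137.043861 = 127.45079073 now, so the buyer offers 127.45079073, keeping 472.54920927.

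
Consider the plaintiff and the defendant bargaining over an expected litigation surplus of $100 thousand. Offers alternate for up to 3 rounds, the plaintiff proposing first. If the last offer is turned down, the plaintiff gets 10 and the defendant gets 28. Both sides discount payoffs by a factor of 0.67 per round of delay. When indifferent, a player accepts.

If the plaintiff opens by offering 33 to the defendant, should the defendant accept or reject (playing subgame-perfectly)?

Work out the defendant's continuation value if the offer is rejected.
Round 3 (the plaintiff proposes): the defendant gets 28 if talks fail, so the plaintiff offers 28 and keeps 72.
Round 2 (the defendant proposes): the plaintiff can get 72 next round, worth 0.67 × 72 = 48.24 now; the defendant offers that and keeps 51.76.
So by rejecting in round 1, the defendant gets 51.76 next round, worth 0.67 × 51.76 = 34.6792 now.
Offer 33 < 34.6792, so the defendant rejects.

Reject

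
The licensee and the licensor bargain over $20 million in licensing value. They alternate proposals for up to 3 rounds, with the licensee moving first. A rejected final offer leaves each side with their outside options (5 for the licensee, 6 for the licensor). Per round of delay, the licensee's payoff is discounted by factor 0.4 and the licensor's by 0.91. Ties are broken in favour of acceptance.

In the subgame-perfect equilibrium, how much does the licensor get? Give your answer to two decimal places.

Round 3 (the licensee proposes): the licensor gets 6 if talks fail, so the licensee offers 6 and keeps 14.
Round 2 (the licensor proposes): the licensee can get 14 next round, worth 0.4 × 14 = 5.6 now. The licensor offers 5.6 and keeps 20 − 5.6 = 14.4.
Round 1 (the licensee proposes): the licensor can get 14.4 next round, worth 0.91 × 14.4 = 13.104 now. The licensee offers 13.104 and keeps 20 − 13.104 = 6.896.

13.10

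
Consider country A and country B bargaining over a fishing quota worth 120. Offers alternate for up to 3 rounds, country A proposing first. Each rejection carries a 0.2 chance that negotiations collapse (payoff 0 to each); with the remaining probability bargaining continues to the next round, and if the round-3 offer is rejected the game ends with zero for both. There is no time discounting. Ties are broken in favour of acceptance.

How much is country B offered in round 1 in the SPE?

Round 3 (country A proposes): country B will accept anything ≥ 0, so country A offers 0 and keeps 120.
Round 2 (country B proposes): rejecting gives country A an expected 0.8 × 120 = 96, so country B offers 96, keeping 24.
Round 1 (country A proposes): rejecting gives country B an expected 0.8 × 24 = 19.2; country A offers that and keeps 100.8.

19.2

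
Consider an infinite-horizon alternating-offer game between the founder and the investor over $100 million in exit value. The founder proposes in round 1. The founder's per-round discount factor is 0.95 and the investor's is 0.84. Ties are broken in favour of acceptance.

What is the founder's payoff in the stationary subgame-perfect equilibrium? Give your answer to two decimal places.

In a stationary SPE each proposer offers the other exactly their discounted continuation value.
If the founder keeps x when proposing and the investor keeps y when proposing, then x = 100 − 0.84y and y = 100 − 0.95x.
Solving: x = 100(1 − 0.84) / (1 − 0.95·0.84) = 16 / 0.202 ≈ 79.2079.
The investor gets 100 − 79.2079 ≈ 20.7921.

79.21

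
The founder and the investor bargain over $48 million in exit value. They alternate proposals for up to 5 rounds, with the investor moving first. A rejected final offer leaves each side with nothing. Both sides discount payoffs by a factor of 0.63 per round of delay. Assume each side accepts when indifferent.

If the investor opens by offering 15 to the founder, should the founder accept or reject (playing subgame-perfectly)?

Round 5 (the investor proposes): rejection yields 0 for the founder; the investor offers 0 and keeps 48.
Round 4 (the founder proposes): the investor can get 48 next round, worth 0.63 × 48 = 30.24 now; the founder offers that and keeps 17.76.
Round 3 (the investor proposes): the founder can get 17.76 next round, worth 0.63 × 17.76 = 11.1888 now; the investor offers that and keeps 36.8112.
Round 2 (the founder proposes): the investor can get 36.8112 next round, worth 0.63 × 36.8112 = 23.191056 now. The founder offers 23.191056 and keeps 48 − 23.191056 = 24.808944.
So by rejecting in round 1, the founder gets 24.808944 next round, worth 0.63 × 24.808944 = 15.62963472 now.
Offer 15 < 15.62963472, so the founder rejects.

Reject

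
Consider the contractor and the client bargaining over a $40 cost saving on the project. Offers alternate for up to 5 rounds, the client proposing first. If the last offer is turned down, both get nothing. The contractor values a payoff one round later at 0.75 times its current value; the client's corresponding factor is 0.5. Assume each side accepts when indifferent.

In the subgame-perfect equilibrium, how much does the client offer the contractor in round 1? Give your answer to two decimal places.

20.63

Round 5 (the client proposes): rejection yields 0 for the contractor; the client offers 0 and keeps 40.
Round 4 (the contractor proposes): the client can get 40 next round, worth 0.5 × 40 = 20 now. The contractor offers 20 and keeps 40 − 20 = 20.
Round 3 (the client proposes): the contractor can get 20 next round, worth 0.75 × 20 = 15 now, so the client offers 15, keeping 25.
Round 2 (the contractor proposes): the client can get 25 next round, worth 0.5 × 25 = 12.5 now, so the contractor offers 12.5, keeping 27.5.
Round 1 (the client proposes): the contractor can get 27.5 next round, worth 0.75 × 27.5 = 20.625 now, so the client offers 20.625, keeping 19.375.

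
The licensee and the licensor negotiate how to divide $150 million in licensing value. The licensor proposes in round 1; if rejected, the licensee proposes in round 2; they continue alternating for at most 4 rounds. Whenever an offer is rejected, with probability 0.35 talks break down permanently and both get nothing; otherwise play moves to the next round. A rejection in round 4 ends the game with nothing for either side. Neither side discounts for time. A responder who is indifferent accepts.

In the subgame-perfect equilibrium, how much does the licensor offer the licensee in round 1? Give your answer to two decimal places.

Round 4 (the licensee proposes): rejection yields 0 for the licensor; the licensee offers 0 and keeps 150.
Round 3 (the licensor proposes): rejecting gives the licensee an expected 0.65 × 150 = 97.5, so the licensor offers 97.5, keeping 52.5.
Round 2 (the licensee proposes): rejecting gives the licensor an expected 0.65 × 52.5 = 34.125; the licensee offers that and keeps 115.875.
Round 1 (the licensor proposes): rejecting gives the licensee an expected 0.65 × 115.875 = 75.31875; the licensor offers that and keeps 74.68125.

75.32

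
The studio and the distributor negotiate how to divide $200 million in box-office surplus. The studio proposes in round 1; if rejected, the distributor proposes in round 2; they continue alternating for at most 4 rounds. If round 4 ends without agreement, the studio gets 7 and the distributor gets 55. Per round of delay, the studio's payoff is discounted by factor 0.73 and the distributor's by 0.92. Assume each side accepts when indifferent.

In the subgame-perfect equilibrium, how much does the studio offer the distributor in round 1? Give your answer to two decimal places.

168.93

Round 4 (the distributor proposes): the studio gets 7 if talks fail, so the distributor offers 7 and keeps 193.
Round 3 (the studio proposes): the distributor can get 193 next round, worth 0.92 × 193 = 177.56 now; the studio offers that and keeps 22.44.
Round 2 (the distributor proposes): the studio can get 22.44 next round, worth 0.73 × 22.44 = 16.3812 now, so the distributor offers 16.3812, keeping 183.6188.
Round 1 (the studio proposes): the distributor can get 183.6188 next round, worth 0.92 × 183.6188 = 168.929296 now, so the studio offers 168.929296, keeping 31.070704.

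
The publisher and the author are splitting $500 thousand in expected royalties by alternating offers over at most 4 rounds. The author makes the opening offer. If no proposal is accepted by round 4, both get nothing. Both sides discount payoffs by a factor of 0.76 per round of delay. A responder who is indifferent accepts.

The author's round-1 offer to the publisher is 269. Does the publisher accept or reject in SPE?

Round 4 (the publisher proposes): the author will accept anything ≥ 0, so the publisher offers 0 and keeps 500.
Round 3 (the author proposes): the publisher can get 500 next round, worth 0.76 × 500 = 380 now. The author offers 380 and keeps 500 − 380 = 120.
Round 2 (the publisher proposes): the author can get 120 next round, worth 0.76 × 120 = 91.2 now; the publisher offers that and keeps 408.8.
So by rejecting in round 1, the publisher gets 408.8 next round, worth 0.76 × 408.8 = 310.688 now.
Offer 269 < 310.688, so the publisher rejects.

Reject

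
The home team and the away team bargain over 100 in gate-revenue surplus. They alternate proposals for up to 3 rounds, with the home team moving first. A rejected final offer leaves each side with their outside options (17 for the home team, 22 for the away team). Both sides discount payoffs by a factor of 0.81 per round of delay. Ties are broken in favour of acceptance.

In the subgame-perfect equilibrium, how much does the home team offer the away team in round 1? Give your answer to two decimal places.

Round 3 (the home team proposes): the away team gets 22 if talks fail, so the home team offers 22 and keeps 78.
Round 2 (the away team proposes): the home team can get 78 next round, worth 0.81 × 78 = 63.18 now; the away team offers that and keeps 36.82.
Round 1 (the home team proposes): the away team can get 36.82 next round, worth 0.81 × 36.82 = 29.8242 now; the home team offers that and keeps 70.1758.

29.82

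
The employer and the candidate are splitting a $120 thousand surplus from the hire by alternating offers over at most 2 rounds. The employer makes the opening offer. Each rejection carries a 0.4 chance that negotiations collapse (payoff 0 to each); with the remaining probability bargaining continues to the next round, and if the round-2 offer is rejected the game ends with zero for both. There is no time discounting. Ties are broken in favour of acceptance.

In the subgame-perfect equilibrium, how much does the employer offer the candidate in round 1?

By backward induction:
Round 2 (the candidate proposes): the employer will accept anything ≥ 0, so the candidate offers 0 and keeps 120.
Round 1 (the employer proposes): rejecting gives the candidate an expected 0.6 × 120 = 72. The employer offers 72 and keeps 120 − 72 = 48.

72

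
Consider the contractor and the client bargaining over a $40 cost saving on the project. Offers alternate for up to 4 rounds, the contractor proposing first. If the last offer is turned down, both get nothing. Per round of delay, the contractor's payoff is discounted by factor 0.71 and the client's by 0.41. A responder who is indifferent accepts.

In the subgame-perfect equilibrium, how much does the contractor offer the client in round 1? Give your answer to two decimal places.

Round 4 (the client proposes): rejection yields 0 for the contractor; the client offers 0 and keeps 40.
Round 3 (the contractor proposes): the client can get 40 next round, worth 0.41 × 40 = 16.4 now. The contractor offers 16.4 and keeps 40 − 16.4 = 23.6.
Round 2 (the client proposes): the contractor can get 23.6 next round, worth 0.71 × 23.6 = 16.756 now, so the client offers 16.756, keeping 23.244.
Round 1 (the contractor proposes): the client can get 23.244 next round, worth 0.41 × 23.244 = 9.53004 now; the contractor offers that and keeps 30.46996.

9.53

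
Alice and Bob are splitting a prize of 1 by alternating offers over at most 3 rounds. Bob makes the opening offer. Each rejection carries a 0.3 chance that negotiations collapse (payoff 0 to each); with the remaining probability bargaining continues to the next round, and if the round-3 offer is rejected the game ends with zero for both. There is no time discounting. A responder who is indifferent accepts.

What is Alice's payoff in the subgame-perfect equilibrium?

0.21

By backward induction:
Round 3 (Bob proposes): Alice will accept anything ≥ 0, so Bob offers 0 and keeps 1.
Round 2 (Alice proposes): rejecting gives Bob an expected 0.7 × 1 = 0.7, so Alice offers 0.7, keeping 0.3.
Round 1 (Bob proposes): rejecting gives Alice an expected 0.7 × 0.3 = 0.21. Bob offers 0.21 and keeps 1 − 0.21 = 0.79.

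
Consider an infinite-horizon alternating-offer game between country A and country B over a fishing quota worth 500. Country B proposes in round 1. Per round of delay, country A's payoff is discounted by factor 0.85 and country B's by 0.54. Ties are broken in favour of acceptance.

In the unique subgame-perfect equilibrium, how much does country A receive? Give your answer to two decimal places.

Let x be country B's share when country B proposes and y be country A's share when country A proposes.
Country A accepts iff offered ≥ 0.85·y, so x = 500 − 0.85y. Symmetrically y = 500 − 0.54x.
Substituting: x = 500 − 0.85(500 − 0.54x), giving x(1 − 0.54·0.85) = 500(1 − 0.85).
So x = 500 × 0.15 / 0.541 ≈ 138.6322, and country A receives 500 − x ≈ 361.3678.

361.37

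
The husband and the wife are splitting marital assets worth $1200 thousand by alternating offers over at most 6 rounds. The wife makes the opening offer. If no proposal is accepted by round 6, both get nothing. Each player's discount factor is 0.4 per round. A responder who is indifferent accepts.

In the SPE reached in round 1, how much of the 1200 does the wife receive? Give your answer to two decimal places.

853.63

Round 6 (the husband proposes): the wife will accept anything ≥ 0, so the husband offers 0 and keeps 1200.
Round 5 (the wife proposes): the husband can get 1200 next round, worth 0.4 × 1200 = 480 now. The wife offers 480 and keeps 1200 − 480 = 720.
Round 4 (the husband proposes): the wife can get 720 next round, worth 0.4 × 720 = 288 now; the husband offers that and keeps 912.
Round 3 (the wife proposes): the husband can get 912 next round, worth 0.4 × 912 = 364.8 now; the wife offers that and keeps 835.2.
Round 2 (the husband proposes): the wife can get 835.2 next round, worth 0.4 × 835.2 = 334.08 now; the husband offers that and keeps 865.92.
Round 1 (the wife proposes): the husband can get 865.92 next round, worth 0.4 × 865.92 = 346.368 now; the wife offers that and keeps 853.632.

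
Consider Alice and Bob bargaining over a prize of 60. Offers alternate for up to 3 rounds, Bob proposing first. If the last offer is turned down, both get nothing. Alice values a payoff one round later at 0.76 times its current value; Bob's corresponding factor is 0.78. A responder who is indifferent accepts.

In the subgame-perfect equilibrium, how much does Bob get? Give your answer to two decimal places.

49.97

Work backward from the last round.
Round 3 (Bob proposes): Alice will accept anything ≥ 0, so Bob offers 0 and keeps 60.
Round 2 (Alice proposes): Bob can get 60 next round, worth 0.78 × 60 = 46.8 now, so Alice offers 46.8, keeping 13.2.
Round 1 (Bob proposes): Alice can get 13.2 next round, worth 0.76 × 13.2 = 10.032 now. Bob offers 10.032 and keeps 60 − 10.032 = 49.968.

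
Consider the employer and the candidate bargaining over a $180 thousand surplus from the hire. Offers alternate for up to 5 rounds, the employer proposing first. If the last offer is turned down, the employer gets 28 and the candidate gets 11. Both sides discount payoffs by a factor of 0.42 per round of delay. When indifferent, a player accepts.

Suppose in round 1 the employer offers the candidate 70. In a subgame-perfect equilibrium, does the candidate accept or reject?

Round 5 (the employer proposes): the candidate gets 11 if talks fail, so the employer offers 11 and keeps 169.
Round 4 (the candidate proposes): the employer can get 169 next round, worth 0.42 × 169 = 70.98 now. The candidate offers 70.98 and keeps 180 − 70.98 = 109.02.
Round 3 (the employer proposes): the candidate can get 109.02 next round, worth 0.42 × 109.02 = 45.7884 now, so the employer offers 45.7884, keeping 134.2116.
Round 2 (the candidate proposes): the employer can get 134.2116 next round, worth 0.42 × 134.2116 = 56.368872 now; the candidate offers that and keeps 123.631128.
So by rejecting in round 1, the candidate gets 123.631128 next round, worth 0.42 × 123.631128 = 51.92507376 now.
Offer 70 ≥ 51.92507376, so the candidate accepts.

Accept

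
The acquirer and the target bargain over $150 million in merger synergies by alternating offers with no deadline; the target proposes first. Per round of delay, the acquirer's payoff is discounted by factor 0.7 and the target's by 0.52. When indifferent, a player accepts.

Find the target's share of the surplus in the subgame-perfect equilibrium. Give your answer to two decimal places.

When the target proposes, the acquirer accepts any offer worth at least 0.7 times what the acquirer would get by proposing next round; and vice versa.
This gives x = 150 − 0.7y and y = 150 − 0.52x, where x and y are each side's share when it proposes.
Hence (1 − 0.7·0.52)x = 150(1 − 0.7), i.e. 0.636·x = 45.
x ≈ 70.7547; the acquirer's share is 150 − x ≈ 79.2453.

70.75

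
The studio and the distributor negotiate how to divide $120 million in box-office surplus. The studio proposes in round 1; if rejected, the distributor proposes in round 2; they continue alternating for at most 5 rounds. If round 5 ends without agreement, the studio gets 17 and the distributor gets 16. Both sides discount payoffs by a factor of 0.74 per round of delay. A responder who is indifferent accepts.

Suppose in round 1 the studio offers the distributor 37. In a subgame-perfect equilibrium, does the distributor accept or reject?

Round 5 (the studio proposes): the distributor gets 16 if talks fail, so the studio offers 16 and keeps 104.
Round 4 (the distributor proposes): the studio can get 104 next round, worth 0.74 × 104 = 76.96 now; the distributor offers that and keeps 43.04.
Round 3 (the studio proposes): the distributor can get 43.04 next round, worth 0.74 × 43.04 = 31.8496 now. The studio offers 31.8496 and keeps 120 − 31.8496 = 88.1504.
Round 2 (the distributor proposes): the studio can get 88.1504 next round, worth 0.74 × 88.1504 = 65.231296 now, so the distributor offers 65.231296, keeping 54.768704.
So by rejecting in round 1, the distributor gets 54.768704 next round, worth 0.74 × 54.768704 = 40.52884096 now.
Offer 37 < 40.52884096, so the distributor rejects.

Reject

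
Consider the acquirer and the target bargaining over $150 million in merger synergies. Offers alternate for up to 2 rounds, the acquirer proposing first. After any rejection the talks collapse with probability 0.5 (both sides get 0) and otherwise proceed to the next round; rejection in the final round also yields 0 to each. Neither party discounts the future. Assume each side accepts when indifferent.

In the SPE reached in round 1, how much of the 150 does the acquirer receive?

75

Round 2 (the target proposes): rejection yields 0 for the acquirer; the target offers 0 and keeps 150.
Round 1 (the acquirer proposes): rejecting gives the target an expected 0.5 × 150 = 75. The acquirer offers 75 and keeps 150 − 75 = 75.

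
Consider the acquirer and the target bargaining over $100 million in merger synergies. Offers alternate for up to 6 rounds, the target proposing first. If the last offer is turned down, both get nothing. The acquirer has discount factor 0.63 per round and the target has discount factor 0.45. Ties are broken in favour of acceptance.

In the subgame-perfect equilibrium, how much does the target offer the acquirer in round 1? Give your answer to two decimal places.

Round 6 (the acquirer proposes): the target will accept anything ≥ 0, so the acquirer offers 0 and keeps 100.
Round 5 (the target proposes): the acquirer can get 100 next round, worth 0.63 × 100 = 63 now. The target offers 63 and keeps 100 − 63 = 37.
Round 4 (the acquirer proposes): the target can get 37 next round, worth 0.45 × 37 = 16.65 now. The acquirer offers 16.65 and keeps 100 − 16.65 = 83.35.
Round 3 (the target proposes): the acquirer can get 83.35 next round, worth 0.63 × 83.35 = 52.5105 now; the target offers that and keeps 47.4895.
Round 2 (the acquirer proposes): the target can get 47.4895 next round, worth 0.45 × 47.4895 = 21.370275 now. The acquirer offers 21.370275 and keeps 100 − 21.370275 = 78.629725.
Round 1 (the target proposes): the acquirer can get 78.629725 next round, worth 0.63 × 78.629725 = 49.53672675 now. The target offers 49.53672675 and keeps 100 − 49.53672675 = 50.46327325.

49.54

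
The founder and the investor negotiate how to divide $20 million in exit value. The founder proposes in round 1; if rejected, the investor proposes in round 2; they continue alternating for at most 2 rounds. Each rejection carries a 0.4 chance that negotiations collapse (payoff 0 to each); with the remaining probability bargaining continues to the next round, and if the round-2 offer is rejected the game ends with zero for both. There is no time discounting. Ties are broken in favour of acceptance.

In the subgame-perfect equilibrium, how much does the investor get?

Round 2 (the investor proposes): rejection yields 0 for the founder; the investor offers 0 and keeps 20.
Round 1 (the founder proposes): rejecting gives the investor an expected 0.6 × 20 = 12; the founder offers that and keeps 8.

12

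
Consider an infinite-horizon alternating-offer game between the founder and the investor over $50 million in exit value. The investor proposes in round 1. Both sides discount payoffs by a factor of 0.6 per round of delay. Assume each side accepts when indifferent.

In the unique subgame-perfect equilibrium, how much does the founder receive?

Let x be the investor's share when the investor proposes and y be the founder's share when the founder proposes.
The founder accepts iff offered ≥ 0.6·y, so x = 50 − 0.6y. Symmetrically y = 50 − 0.6x.
Substituting: x = 50 − 0.6(50 − 0.6x), giving x(1 − 0.6·0.6) = 50(1 − 0.6).
So x = 50 × 0.4 / 0.64 = 31.25, and the founder receives 50 − x = 18.75.

18.75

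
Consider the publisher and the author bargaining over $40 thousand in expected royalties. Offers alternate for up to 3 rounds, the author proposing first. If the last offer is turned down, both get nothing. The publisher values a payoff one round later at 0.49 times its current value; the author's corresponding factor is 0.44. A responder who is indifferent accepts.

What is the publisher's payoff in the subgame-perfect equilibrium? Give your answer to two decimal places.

Round 3 (the author proposes): rejection yields 0 for the publisher; the author offers 0 and keeps 40.
Round 2 (the publisher proposes): the author can get 40 next round, worth 0.44 × 40 = 17.6 now, so the publisher offers 17.6, keeping 22.4.
Round 1 (the author proposes): the publisher can get 22.4 next round, worth 0.49 × 22.4 = 10.976 now; the author offers that and keeps 29.024.

10.98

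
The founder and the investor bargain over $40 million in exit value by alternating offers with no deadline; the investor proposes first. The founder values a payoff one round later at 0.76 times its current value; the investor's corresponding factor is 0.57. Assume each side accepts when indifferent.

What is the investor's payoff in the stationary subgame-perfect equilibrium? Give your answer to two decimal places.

Let x be the investor's share when the investor proposes and y be the founder's share when the founder proposes.
The founder accepts iff offered ≥ 0.76·y, so x = 40 − 0.76y. Symmetrically y = 40 − 0.57x.
Substituting: x = 40 − 0.76(40 − 0.57x), giving x(1 − 0.57·0.76) = 40(1 − 0.76).
So x = 40 × 0.24 / 0.5668 ≈ 16.9372, and the founder receives 40 − x ≈ 23.0628.

16.94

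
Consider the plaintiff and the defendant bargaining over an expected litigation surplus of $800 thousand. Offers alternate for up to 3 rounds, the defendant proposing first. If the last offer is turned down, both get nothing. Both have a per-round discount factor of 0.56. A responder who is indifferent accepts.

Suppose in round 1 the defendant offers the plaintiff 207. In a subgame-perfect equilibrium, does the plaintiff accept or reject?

Round 3 (the defendant proposes): the plaintiff will accept anything ≥ 0, so the defendant offers 0 and keeps 800.
Round 2 (the plaintiff proposes): the defendant can get 800 next round, worth 0.56 × 800 = 448 now, so the plaintiff offers 448, keeping 352.
So by rejecting in round 1, the plaintiff gets 352 next round, worth 0.56 × 352 = 197.12 now.
Offer 207 ≥ 197.12, so the plaintiff accepts.

Accept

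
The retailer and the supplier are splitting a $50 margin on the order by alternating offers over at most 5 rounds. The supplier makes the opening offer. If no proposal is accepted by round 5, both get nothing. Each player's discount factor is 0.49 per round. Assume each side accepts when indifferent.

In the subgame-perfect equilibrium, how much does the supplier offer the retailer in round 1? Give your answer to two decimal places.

Work backward from the last round.
Round 5 (the supplier proposes): rejection yields 0 for the retailer; the supplier offers 0 and keeps 50.
Round 4 (the retailer proposes): the supplier can get 50 next round, worth 0.49 × 50 = 24.5 now, so the retailer offers 24.5, keeping 25.5.
Round 3 (the supplier proposes): the retailer can get 25.5 next round, worth 0.49 × 25.5 = 12.495 now. The supplier offers 12.495 and keeps 50 − 12.495 = 37.505.
Round 2 (the retailer proposes): the supplier can get 37.505 next round, worth 0.49 × 37.505 = 18.37745 now, so the retailer offers 18.37745, keeping 31.62255.
Round 1 (the supplier proposes): the retailer can get 31.62255 next round, worth 0.49 × 31.62255 = 15.4950495 now. The supplier offers 15.4950495 and keeps 50 − 15.4950495 = 34.5049505.

15.50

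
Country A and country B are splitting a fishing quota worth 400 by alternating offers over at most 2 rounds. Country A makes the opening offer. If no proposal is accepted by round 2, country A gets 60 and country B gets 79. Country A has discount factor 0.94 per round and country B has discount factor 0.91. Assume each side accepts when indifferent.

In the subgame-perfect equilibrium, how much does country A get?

Work backward from the last round.
Round 2 (country B proposes): country A gets 60 if talks fail, so country B offers 60 and keeps 340.
Round 1 (country A proposes): country B can get 340 next round, worth 0.91 × 340 = 309.4 now, so country A offers 309.4, keeping 90.6.

90.6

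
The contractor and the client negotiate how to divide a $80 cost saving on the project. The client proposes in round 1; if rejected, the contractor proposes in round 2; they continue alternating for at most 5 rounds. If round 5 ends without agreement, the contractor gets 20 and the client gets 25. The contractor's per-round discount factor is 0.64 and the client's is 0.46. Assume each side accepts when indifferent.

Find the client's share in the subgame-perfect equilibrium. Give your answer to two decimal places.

Work backward from the last round.
Round 5 (the client proposes): the contractor gets 20 if talks fail, so the client offers 20 and keeps 60.
Round 4 (the contractor proposes): the client can get 60 next round, worth 0.46 × 60 = 27.6 now, so the contractor offers 27.6, keeping 52.4.
Round 3 (the client proposes): the contractor can get 52.4 next round, worth 0.64 × 52.4 = 33.536 now; the client offers that and keeps 46.464.
Round 2 (the contractor proposes): the client can get 46.464 next round, worth 0.46 × 46.464 = 21.37344 now; the contractor offers that and keeps 58.62656.
Round 1 (the client proposes): the contractor can get 58.62656 next round, worth 0.64 × 58.62656 = 37.5209984 now. The client offers 37.5209984 and keeps 80 − 37.5209984 = 42.4790016.

42.48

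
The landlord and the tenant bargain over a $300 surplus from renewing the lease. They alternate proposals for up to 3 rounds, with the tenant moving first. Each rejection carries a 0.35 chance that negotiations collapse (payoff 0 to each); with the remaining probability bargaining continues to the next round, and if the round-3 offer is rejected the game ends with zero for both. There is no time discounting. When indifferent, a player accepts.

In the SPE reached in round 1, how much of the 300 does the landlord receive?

68.25

By backward induction:
Round 3 (the tenant proposes): rejection yields 0 for the landlord; the tenant offers 0 and keeps 300.
Round 2 (the landlord proposes): rejecting gives the tenant an expected 0.65 × 300 = 195, so the landlord offers 195, keeping 105.
Round 1 (the tenant proposes): rejecting gives the landlord an expected 0.65 × 105 = 68.25; the tenant offers that and keeps 231.75.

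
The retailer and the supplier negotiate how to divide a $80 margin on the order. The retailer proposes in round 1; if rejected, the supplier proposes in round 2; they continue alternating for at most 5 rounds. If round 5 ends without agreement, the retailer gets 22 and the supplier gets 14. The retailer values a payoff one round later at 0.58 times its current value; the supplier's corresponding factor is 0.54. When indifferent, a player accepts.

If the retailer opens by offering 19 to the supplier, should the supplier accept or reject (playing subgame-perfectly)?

Reject

Round 5 (the retailer proposes): the supplier gets 14 if talks fail, so the retailer offers 14 and keeps 66.
Round 4 (the supplier proposes): the retailer can get 66 next round, worth 0.58 × 66 = 38.28 now. The supplier offers 38.28 and keeps 80 − 38.28 = 41.72.
Round 3 (the retailer proposes): the supplier can get 41.72 next round, worth 0.54 × 41.72 = 22.5288 now; the retailer offers that and keeps 57.4712.
Round 2 (the supplier proposes): the retailer can get 57.4712 next round, worth 0.58 × 57.4712 = 33.333296 now; the supplier offers that and keeps 46.666704.
So by rejecting in round 1, the supplier gets 46.666704 next round, worth 0.54 × 46.666704 = 25.20002016 now.
Offer 19 < 25.20002016, so the supplier rejects.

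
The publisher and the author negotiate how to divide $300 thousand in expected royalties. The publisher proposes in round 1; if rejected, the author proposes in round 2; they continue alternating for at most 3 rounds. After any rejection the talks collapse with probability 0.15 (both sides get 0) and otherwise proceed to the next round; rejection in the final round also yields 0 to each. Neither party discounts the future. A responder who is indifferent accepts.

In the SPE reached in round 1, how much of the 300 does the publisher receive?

By backward induction:
Round 3 (the publisher proposes): rejection yields 0 for the author; the publisher offers 0 and keeps 300.
Round 2 (the author proposes): rejecting gives the publisher an expected 0.85 × 300 = 255. The author offers 255 and keeps 300 − 255 = 45.
Round 1 (the publisher proposes): rejecting gives the author an expected 0.85 × 45 = 38.25, so the publisher offers 38.25, keeping 261.75.

261.75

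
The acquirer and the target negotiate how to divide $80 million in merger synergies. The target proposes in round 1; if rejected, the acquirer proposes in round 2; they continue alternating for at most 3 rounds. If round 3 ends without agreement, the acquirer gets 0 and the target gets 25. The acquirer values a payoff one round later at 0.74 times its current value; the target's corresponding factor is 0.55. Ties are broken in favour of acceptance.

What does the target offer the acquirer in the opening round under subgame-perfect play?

26.64

Solve by backward induction from round 3.
Round 3 (the target proposes): the acquirer will accept anything ≥ 0, so the target offers 0 and keeps 80.
Round 2 (the acquirer proposes): the target can get 80 next round, worth 0.55 × 80 = 44 now, so the acquirer offers 44, keeping 36.
Round 1 (the target proposes): the acquirer can get 36 next round, worth 0.74 × 36 = 26.64 now, so the target offers 26.64, keeping 53.36.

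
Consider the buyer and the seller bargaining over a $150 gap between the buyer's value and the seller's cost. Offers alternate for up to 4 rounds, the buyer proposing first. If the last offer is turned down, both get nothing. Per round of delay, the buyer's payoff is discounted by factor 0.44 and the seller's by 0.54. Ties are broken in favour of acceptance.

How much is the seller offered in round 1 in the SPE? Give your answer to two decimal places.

Round 4 (the seller proposes): rejection yields 0 for the buyer; the seller offers 0 and keeps 150.
Round 3 (the buyer proposes): the seller can get 150 next round, worth 0.54 × 150 = 81 now; the buyer offers that and keeps 69.
Round 2 (the seller proposes): the buyer can get 69 next round, worth 0.44 × 69 = 30.36 now, so the seller offers 30.36, keeping 119.64.
Round 1 (the buyer proposes): the seller can get 119.64 next round, worth 0.54 × 119.64 = 64.6056 now. The buyer offers 64.6056 and keeps 150 − 64.6056 = 85.3944.

64.61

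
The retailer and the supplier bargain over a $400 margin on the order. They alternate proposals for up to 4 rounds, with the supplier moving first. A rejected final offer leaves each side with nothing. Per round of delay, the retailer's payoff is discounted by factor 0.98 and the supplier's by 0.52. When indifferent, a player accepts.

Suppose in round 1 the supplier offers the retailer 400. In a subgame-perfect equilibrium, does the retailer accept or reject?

Work out the retailer's continuation value if the offer is rejected.
Round 4 (the retailer proposes): rejection yields 0 for the supplier; the retailer offers 0 and keeps 400.
Round 3 (the supplier proposes): the retailer can get 400 next round, worth 0.98 × 400 = 392 now, so the supplier offers 392, keeping 8.
Round 2 (the retailer proposes): the supplier can get 8 next round, worth 0.52 × 8 = 4.16 now; the retailer offers that and keeps 395.84.
So by rejecting in round 1, the retailer gets 395.84 next round, worth 0.98 × 395.84 = 387.9232 now.
Offer 400 ≥ 387.9232, so the retailer accepts.

Accept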